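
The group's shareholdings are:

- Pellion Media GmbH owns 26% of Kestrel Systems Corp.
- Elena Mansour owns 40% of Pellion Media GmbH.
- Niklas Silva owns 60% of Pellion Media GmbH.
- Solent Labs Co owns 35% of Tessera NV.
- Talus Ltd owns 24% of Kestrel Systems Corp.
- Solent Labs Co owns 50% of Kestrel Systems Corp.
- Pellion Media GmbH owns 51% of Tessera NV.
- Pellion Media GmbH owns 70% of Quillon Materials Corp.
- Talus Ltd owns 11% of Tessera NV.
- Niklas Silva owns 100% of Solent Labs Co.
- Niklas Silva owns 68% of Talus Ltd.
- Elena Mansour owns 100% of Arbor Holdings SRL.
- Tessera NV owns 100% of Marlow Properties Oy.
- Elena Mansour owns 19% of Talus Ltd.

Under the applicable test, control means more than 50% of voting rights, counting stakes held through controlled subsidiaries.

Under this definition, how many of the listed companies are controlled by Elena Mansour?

1

Elena holds 100% of Arbor, so Elena controls Arbor.
No other company's threshold is met.
Elena controls 1 company.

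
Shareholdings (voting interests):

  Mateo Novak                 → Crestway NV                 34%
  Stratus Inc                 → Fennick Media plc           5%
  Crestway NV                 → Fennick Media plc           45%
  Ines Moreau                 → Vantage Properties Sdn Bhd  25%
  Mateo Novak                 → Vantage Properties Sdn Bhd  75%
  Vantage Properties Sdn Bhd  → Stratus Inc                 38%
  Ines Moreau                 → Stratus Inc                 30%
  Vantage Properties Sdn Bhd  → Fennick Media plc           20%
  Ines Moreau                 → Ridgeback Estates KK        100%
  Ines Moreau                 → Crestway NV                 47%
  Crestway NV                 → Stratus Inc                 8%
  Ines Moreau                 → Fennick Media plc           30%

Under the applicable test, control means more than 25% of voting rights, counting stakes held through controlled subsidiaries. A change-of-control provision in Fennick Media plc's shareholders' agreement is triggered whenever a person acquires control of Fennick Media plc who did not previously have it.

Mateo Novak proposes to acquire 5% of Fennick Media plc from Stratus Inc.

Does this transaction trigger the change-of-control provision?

No

The purchase adds only to Mateo's holdings (Stratus's stake shrinks), so Mateo is the only person who could newly come to control Fennick.
Mateo holds 75% of Vantage, so Mateo controls Vantage.
Mateo holds 34% of Crestway, so Mateo controls Crestway.
Crestway and Vantage together hold 8% + 38% = 46% of Stratus, so Mateo controls Stratus.
Vantage and Crestway and Stratus together hold 20% + 45% + 5% = 70% of Fennick, so Mateo controls Fennick.
So Mateo already controls Fennick before the transaction.
After the purchase, Mateo holds 5% of Fennick directly, and Stratus's stake falls to 0%.
Mateo controlled Fennick already, so this is not a new person acquiring control; every other person's position is unchanged or reduced.
No new person acquires control, so the clause is not triggered.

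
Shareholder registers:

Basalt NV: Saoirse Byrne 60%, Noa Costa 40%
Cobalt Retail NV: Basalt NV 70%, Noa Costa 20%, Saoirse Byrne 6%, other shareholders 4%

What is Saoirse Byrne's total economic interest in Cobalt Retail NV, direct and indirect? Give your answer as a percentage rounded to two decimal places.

48.00%

Saoirse reaches Cobalt along 2 paths.
Via Basalt: 60% × 70% = 42%.
Direct stake: 6% = 6%.
Total: 42% + 6% = 48%.
Rounded: 48.00%.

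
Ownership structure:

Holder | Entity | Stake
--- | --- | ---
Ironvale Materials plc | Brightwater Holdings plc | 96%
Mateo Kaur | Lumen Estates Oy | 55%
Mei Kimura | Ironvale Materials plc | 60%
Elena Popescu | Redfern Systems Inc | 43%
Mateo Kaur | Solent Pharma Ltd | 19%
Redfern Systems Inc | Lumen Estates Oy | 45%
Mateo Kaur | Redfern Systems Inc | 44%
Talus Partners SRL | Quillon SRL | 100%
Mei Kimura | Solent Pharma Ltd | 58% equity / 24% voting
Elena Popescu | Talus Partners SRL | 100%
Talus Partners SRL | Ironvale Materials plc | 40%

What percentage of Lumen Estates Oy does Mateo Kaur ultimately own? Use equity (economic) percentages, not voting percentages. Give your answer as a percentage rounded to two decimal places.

74.80%

Mateo reaches Lumen along 2 paths.
Via Redfern: 44% × 45% = 19.8%.
Direct stake: 55% = 55%.
Total: 19.8% + 55% = 74.8%.
Rounded: 74.80%.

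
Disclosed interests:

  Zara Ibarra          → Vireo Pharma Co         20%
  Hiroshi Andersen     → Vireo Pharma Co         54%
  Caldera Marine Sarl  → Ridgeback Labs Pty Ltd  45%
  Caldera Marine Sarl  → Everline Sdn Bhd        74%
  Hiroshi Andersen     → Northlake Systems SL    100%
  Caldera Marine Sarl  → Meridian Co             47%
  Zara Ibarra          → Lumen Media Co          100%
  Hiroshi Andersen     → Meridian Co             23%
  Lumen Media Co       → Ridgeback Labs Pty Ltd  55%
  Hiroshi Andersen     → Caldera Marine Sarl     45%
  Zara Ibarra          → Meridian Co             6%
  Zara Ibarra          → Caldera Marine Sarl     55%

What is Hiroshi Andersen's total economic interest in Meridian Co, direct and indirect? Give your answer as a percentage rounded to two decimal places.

Hiroshi reaches Meridian along 2 paths.
Direct stake: 23% = 23%.
Via Caldera: 45% × 47% = 21.15%.
Total: 23% + 21.15% = 44.15%.

44.15%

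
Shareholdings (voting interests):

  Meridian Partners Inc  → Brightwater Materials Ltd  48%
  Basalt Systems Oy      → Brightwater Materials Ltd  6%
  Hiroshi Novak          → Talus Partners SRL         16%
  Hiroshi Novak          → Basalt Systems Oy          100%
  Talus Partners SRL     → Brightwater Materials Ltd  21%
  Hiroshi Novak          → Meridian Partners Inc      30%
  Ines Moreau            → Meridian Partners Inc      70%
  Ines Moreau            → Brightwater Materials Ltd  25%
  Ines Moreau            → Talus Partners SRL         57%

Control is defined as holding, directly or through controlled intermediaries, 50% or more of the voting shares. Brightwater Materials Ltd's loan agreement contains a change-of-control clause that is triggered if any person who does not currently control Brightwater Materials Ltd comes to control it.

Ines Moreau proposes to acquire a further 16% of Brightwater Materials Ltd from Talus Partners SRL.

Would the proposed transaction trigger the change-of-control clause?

The purchase adds only to Ines's holdings (Talus's stake shrinks), so Ines is the only person who could newly come to control Brightwater.
Ines holds 70% of Meridian, so Ines controls Meridian.
Ines holds 57% of Talus, so Ines controls Talus.
Ines and Meridian and Talus together hold 25% + 48% + 21% = 94% of Brightwater, so Ines controls Brightwater.
So Ines already controls Brightwater before the transaction.
After the purchase, Ines's direct stake in Brightwater rises to 25% + 16% = 41%, and Talus's stake falls to 5%.
Ines controlled Brightwater already, so this is not a new person acquiring control; every other person's position is unchanged or reduced.
No new person acquires control, so the clause is not triggered.

No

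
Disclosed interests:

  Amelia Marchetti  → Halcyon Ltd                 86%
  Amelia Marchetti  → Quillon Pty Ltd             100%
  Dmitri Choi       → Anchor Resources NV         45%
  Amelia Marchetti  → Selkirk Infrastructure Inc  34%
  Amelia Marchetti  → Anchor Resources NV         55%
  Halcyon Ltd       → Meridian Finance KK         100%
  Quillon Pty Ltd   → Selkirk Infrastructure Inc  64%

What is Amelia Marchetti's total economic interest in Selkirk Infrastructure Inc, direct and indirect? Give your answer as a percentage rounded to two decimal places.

Amelia reaches Selkirk along 2 paths.
Direct stake: 34% = 34%.
Via Quillon: 100% × 64% = 64%.
Total: 34% + 64% = 98%.
Rounded: 98.00%.

98.00%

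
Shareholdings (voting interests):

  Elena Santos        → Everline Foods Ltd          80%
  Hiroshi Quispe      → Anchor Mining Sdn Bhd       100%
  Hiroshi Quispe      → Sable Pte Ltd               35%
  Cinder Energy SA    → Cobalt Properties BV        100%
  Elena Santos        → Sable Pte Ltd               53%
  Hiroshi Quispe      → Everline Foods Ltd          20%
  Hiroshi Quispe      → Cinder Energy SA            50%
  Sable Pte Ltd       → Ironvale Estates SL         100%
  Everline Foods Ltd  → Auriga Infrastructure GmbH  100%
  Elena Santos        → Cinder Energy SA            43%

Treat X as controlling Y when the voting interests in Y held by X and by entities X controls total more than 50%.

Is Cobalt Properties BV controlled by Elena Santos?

Elena holds 80% of Everline, so Elena controls Everline.
Elena holds 53% of Sable, so Elena controls Sable.
Everline holds 100% of Auriga, so Elena controls Auriga.
Sable holds 100% of Ironvale, so Elena controls Ironvale.
Neither Elena nor any entity Elena controls holds any voting interest in Cobalt.
So Elena does not control Cobalt.

No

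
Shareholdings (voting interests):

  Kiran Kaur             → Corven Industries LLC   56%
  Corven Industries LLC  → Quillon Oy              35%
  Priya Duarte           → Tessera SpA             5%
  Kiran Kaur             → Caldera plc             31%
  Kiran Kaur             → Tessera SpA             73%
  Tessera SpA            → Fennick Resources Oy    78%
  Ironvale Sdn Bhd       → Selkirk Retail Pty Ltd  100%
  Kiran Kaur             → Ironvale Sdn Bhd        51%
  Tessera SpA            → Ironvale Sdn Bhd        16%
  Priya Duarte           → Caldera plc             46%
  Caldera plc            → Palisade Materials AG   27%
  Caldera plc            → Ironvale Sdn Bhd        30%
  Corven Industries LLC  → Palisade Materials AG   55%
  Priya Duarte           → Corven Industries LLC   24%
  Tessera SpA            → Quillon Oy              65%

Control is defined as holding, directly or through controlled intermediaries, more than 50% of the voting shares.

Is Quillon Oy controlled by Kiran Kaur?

Yes

Kiran holds 56% of Corven, so Kiran controls Corven.
Kiran holds 73% of Tessera, so Kiran controls Tessera.
Corven and Tessera together hold 35% + 65% = 100% of Quillon, so Kiran controls Quillon.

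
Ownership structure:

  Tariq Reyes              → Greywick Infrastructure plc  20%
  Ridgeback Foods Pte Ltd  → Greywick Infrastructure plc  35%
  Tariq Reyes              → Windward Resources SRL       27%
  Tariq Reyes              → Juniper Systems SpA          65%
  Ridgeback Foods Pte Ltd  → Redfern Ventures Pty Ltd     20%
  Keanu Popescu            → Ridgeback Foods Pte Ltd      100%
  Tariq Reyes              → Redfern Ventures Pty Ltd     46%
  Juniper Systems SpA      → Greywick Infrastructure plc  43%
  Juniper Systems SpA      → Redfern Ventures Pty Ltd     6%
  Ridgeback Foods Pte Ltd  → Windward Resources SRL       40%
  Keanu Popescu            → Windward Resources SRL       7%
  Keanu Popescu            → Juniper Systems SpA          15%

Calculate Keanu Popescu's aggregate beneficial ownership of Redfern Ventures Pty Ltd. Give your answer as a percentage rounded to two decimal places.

Keanu reaches Redfern along 2 paths.
Via Juniper: 15% × 6% = 0.9%.
Via Ridgeback: 100% × 20% = 20%.
Total: 0.9% + 20% = 20.9%.
Rounded: 20.90%.

20.90%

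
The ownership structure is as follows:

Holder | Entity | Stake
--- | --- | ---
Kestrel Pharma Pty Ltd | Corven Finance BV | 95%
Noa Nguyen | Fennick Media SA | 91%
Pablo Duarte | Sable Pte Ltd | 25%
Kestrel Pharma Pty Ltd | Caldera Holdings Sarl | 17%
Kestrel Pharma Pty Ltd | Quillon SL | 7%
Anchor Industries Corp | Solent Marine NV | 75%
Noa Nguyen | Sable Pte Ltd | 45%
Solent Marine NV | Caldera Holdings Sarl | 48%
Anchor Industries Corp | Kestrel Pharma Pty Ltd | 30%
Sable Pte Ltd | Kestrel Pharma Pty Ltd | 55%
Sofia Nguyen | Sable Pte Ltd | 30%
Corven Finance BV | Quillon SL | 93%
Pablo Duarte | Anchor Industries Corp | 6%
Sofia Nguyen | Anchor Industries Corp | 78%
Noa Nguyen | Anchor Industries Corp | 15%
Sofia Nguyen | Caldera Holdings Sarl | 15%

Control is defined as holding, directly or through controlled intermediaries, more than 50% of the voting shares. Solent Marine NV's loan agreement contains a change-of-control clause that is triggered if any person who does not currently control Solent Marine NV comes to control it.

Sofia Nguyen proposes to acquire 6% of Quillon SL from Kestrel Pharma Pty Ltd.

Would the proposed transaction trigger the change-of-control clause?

No

The purchase adds only to Sofia's holdings (Kestrel's stake shrinks), so Sofia is the only person who could newly come to control Solent.
Sofia holds 78% of Anchor, so Sofia controls Anchor.
Anchor holds 75% of Solent, so Sofia controls Solent.
So Sofia already controls Solent before the transaction.
After the purchase, Sofia holds 6% of Quillon directly, and Kestrel's stake falls to 1%.
Sofia controlled Solent already, so this is not a new person acquiring control; every other person's position is unchanged or reduced.
No new person acquires control, so the clause is not triggered.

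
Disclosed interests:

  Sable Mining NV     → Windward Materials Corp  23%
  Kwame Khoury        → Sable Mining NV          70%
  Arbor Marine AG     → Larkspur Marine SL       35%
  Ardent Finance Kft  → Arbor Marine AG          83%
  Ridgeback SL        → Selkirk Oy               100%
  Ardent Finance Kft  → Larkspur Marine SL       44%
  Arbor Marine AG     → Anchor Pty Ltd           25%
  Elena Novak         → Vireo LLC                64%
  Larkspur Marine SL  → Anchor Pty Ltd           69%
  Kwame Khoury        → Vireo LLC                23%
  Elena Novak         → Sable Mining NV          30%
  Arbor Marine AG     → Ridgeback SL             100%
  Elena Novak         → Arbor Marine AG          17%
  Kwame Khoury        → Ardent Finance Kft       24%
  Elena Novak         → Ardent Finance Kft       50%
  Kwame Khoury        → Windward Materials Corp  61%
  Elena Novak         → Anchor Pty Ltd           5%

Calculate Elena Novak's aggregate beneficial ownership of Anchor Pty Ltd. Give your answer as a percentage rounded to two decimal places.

48.93%

Elena reaches Anchor along 6 paths.
Via Ardent → Arbor → Larkspur: 50% × 83% × 35% × 69% = 10.02225%.
Via Arbor → Larkspur: 17% × 35% × 69% = 4.1055%.
Via Ardent → Larkspur: 50% × 44% × 69% = 15.18%.
Via Ardent → Arbor: 50% × 83% × 25% = 10.375%.
Via Arbor: 17% × 25% = 4.25%.
Direct stake: 5% = 5%.
Total: 10.02225% + 4.1055% + 15.18% + 10.375% + 4.25% + 5% = 48.93275%.
Rounded: 48.93%.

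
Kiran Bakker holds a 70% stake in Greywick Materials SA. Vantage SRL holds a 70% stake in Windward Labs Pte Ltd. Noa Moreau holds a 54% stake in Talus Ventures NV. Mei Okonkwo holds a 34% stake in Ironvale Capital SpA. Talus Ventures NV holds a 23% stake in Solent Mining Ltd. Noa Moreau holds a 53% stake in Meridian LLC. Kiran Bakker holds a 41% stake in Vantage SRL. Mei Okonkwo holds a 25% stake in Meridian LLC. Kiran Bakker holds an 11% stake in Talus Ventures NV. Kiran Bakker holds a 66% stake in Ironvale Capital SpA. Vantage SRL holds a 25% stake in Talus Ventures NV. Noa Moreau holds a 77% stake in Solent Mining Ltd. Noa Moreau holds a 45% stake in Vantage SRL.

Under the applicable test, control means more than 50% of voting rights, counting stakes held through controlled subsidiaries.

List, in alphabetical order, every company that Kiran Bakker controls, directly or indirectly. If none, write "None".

Kiran holds 70% of Greywick, so Kiran controls Greywick.
Kiran holds 66% of Ironvale, so Kiran controls Ironvale.
No other company's threshold is met.

Greywick Materials SA, Ironvale Capital SpA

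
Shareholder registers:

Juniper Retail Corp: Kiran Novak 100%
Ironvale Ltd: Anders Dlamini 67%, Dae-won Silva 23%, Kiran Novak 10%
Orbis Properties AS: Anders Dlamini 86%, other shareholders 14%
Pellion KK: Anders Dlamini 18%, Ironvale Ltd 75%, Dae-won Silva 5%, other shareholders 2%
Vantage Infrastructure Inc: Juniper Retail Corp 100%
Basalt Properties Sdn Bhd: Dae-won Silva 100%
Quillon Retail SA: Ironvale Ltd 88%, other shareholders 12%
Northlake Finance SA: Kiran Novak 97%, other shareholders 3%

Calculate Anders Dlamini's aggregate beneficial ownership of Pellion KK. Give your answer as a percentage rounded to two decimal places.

68.25%

Anders reaches Pellion along 2 paths.
Direct stake: 18% = 18%.
Via Ironvale: 67% × 75% = 50.25%.
Total: 18% + 50.25% = 68.25%.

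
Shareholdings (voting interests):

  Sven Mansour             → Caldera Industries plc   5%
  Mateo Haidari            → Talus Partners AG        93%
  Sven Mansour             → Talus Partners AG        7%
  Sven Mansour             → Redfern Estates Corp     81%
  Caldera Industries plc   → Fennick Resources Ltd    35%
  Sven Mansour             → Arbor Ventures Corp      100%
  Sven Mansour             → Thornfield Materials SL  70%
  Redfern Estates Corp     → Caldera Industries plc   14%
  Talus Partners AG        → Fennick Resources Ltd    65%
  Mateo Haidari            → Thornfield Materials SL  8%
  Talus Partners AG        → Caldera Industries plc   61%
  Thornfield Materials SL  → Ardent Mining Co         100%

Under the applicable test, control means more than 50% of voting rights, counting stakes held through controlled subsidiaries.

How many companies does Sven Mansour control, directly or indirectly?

4

Sven holds 81% of Redfern, so Sven controls Redfern.
Sven holds 70% of Thornfield, so Sven controls Thornfield.
Sven holds 100% of Arbor, so Sven controls Arbor.
Thornfield holds 100% of Ardent, so Sven controls Ardent.
No other company's threshold is met.
Sven controls 4 companies.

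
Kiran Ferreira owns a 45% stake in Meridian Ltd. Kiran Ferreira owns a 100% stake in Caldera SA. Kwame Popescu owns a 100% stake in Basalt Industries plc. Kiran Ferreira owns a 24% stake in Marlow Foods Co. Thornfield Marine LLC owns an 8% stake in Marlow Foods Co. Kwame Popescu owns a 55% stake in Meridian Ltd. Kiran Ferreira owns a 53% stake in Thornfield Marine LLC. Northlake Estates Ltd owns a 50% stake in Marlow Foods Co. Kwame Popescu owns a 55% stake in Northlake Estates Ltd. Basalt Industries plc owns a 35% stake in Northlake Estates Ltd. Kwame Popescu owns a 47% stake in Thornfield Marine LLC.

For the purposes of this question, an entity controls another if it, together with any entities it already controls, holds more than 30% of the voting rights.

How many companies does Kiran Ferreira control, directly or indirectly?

Kiran holds 100% of Caldera, so Kiran controls Caldera.
Kiran holds 53% of Thornfield, so Kiran controls Thornfield.
Kiran and Thornfield together hold 24% + 8% = 32% of Marlow, so Kiran controls Marlow.
Kiran holds 45% of Meridian, so Kiran controls Meridian.
No other company's threshold is met.
Kiran controls 4 companies.

4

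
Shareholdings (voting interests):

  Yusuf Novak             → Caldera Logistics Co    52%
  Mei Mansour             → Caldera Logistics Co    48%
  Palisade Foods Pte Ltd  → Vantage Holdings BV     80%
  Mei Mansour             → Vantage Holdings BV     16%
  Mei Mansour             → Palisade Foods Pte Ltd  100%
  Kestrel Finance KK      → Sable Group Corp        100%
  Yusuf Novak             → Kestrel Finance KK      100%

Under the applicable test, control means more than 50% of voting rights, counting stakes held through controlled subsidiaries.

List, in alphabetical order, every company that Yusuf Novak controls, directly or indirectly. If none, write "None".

Caldera Logistics Co, Kestrel Finance KK, Sable Group Corp

Yusuf holds 100% of Kestrel, so Yusuf controls Kestrel.
Kestrel holds 100% of Sable, so Yusuf controls Sable.
Yusuf holds 52% of Caldera, so Yusuf controls Caldera.
No other company's threshold is met.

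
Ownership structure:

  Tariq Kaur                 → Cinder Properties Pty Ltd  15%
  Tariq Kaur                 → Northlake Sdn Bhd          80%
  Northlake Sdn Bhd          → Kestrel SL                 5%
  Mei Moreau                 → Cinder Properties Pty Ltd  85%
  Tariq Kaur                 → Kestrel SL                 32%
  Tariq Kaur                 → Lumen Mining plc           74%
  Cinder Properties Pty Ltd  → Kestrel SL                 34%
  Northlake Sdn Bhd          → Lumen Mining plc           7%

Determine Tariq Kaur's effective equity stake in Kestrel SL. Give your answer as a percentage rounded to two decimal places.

Tariq reaches Kestrel along 3 paths.
Direct stake: 32% = 32%.
Via Cinder: 15% × 34% = 5.1%.
Via Northlake: 80% × 5% = 4%.
Total: 32% + 5.1% + 4% = 41.1%.
Rounded: 41.10%.

41.10%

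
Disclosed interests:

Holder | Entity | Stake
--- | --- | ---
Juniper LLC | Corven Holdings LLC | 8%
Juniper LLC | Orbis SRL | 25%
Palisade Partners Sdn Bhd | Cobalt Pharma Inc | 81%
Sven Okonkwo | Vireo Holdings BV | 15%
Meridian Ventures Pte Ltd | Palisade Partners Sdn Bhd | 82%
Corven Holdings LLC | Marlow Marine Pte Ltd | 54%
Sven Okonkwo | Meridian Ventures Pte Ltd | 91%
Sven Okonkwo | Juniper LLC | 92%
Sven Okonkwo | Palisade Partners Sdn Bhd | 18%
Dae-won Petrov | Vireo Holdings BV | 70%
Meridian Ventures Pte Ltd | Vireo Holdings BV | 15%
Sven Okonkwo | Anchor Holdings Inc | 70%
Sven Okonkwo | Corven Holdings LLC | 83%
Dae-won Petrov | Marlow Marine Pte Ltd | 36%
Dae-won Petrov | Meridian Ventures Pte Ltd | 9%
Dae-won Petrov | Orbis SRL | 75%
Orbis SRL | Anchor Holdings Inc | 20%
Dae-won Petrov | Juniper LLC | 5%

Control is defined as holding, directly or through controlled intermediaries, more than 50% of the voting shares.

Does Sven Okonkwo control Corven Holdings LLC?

Sven holds 92% of Juniper, so Sven controls Juniper.
Sven and Juniper together hold 83% + 8% = 91% of Corven, so Sven controls Corven.

Yes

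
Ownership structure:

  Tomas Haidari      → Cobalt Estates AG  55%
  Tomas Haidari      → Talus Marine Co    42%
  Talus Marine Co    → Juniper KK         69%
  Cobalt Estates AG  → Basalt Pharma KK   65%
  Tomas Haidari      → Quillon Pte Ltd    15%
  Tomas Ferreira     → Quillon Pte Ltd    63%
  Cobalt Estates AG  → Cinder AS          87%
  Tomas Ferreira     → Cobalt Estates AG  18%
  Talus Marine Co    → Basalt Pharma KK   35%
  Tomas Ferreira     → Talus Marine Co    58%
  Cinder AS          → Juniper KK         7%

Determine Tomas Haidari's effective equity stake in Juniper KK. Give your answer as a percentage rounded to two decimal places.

32.33%

Tomas Haidari reaches Juniper along 2 paths.
Via Talus: 42% × 69% = 28.98%.
Via Cobalt → Cinder: 55% × 87% × 7% = 3.3495%.
Total: 28.98% + 3.3495% = 32.3295%.
Rounded: 32.33%.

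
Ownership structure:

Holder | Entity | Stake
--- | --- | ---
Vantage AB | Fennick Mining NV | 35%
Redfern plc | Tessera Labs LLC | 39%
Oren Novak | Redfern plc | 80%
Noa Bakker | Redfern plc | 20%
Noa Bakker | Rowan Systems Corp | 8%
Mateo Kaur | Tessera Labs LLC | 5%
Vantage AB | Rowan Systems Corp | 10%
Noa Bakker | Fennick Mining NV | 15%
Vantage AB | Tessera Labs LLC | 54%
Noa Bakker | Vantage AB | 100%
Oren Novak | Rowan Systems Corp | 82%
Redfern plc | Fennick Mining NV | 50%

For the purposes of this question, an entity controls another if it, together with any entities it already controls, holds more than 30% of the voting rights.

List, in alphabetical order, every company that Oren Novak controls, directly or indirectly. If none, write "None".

Fennick Mining NV, Redfern plc, Rowan Systems Corp, Tessera Labs LLC

Oren holds 80% of Redfern, so Oren controls Redfern.
Oren holds 82% of Rowan, so Oren controls Rowan.
Redfern holds 50% of Fennick, so Oren controls Fennick.
Redfern holds 39% of Tessera, so Oren controls Tessera.
No other company's threshold is met.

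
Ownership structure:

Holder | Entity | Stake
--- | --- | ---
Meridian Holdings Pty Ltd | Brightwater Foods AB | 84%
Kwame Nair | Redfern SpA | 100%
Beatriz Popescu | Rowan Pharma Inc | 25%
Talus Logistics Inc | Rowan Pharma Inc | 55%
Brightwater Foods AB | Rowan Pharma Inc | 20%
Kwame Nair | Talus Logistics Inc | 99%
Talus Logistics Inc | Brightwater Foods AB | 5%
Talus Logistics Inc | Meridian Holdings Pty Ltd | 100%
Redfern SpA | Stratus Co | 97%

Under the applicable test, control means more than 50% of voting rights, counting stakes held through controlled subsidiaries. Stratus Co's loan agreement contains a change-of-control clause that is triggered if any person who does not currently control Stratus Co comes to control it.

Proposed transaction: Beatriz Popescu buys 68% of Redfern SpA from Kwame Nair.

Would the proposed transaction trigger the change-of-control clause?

Yes

The purchase adds only to Beatriz's holdings (Kwame's stake shrinks), so Beatriz is the only person who could newly come to control Stratus.
Beatriz's largest direct stake is 25% in Rowan, which does not meet the threshold, so Beatriz controls no company.
Neither Beatriz nor any entity Beatriz controls holds any voting interest in Stratus.
So before the transaction, Beatriz does not control Stratus.
After the purchase, Beatriz holds 68% of Redfern directly, and Kwame's stake falls to 32%.
Beatriz holds 68% of Redfern, so Beatriz controls Redfern.
Redfern holds 97% of Stratus, so Beatriz controls Stratus.
Beatriz did not control Stratus before and does after, so the clause is triggered.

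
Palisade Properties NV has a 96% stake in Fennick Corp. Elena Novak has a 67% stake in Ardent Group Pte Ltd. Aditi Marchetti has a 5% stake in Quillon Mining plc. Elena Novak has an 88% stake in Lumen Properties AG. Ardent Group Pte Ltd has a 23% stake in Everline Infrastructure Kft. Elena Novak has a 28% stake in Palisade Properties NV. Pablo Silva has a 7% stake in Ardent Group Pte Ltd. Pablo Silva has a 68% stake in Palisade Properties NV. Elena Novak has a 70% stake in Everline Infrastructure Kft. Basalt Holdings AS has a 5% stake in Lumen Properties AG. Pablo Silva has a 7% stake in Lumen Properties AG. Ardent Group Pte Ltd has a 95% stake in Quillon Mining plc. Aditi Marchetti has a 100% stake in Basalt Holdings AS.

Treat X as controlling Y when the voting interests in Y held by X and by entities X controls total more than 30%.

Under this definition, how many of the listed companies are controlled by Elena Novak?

Elena holds 67% of Ardent, so Elena controls Ardent.
Elena holds 88% of Lumen, so Elena controls Lumen.
Ardent and Elena together hold 23% + 70% = 93% of Everline, so Elena controls Everline.
Ardent holds 95% of Quillon, so Elena controls Quillon.
No other company's threshold is met.
Elena controls 4 companies.

4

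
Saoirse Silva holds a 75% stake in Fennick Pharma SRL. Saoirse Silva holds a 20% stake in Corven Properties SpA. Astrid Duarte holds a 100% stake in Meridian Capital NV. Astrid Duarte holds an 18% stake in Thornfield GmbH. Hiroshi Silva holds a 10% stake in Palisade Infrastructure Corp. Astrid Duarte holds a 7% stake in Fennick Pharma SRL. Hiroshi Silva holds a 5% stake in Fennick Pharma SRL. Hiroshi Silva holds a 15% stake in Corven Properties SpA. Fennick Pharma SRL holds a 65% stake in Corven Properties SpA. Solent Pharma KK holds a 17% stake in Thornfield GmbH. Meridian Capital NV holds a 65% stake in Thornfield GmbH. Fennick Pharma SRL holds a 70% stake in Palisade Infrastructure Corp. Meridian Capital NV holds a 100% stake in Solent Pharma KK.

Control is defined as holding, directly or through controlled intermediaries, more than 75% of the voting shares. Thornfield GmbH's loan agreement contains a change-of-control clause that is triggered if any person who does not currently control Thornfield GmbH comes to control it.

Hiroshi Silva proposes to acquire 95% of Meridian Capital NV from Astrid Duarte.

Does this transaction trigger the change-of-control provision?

The purchase adds only to Hiroshi's holdings (Astrid's stake shrinks), so Hiroshi is the only person who could newly come to control Thornfield.
Hiroshi's largest direct stake is 15% in Corven, which does not meet the threshold, so Hiroshi controls no company.
Neither Hiroshi nor any entity Hiroshi controls holds any voting interest in Thornfield.
So before the transaction, Hiroshi does not control Thornfield.
After the purchase, Hiroshi holds 95% of Meridian directly, and Astrid's stake falls to 5%.
Hiroshi holds 95% of Meridian, so Hiroshi controls Meridian.
Meridian holds 100% of Solent, so Hiroshi controls Solent.
Solent and Meridian together hold 17% + 65% = 82% of Thornfield, so Hiroshi controls Thornfield.
Hiroshi did not control Thornfield before and does after, so the clause is triggered.

Yes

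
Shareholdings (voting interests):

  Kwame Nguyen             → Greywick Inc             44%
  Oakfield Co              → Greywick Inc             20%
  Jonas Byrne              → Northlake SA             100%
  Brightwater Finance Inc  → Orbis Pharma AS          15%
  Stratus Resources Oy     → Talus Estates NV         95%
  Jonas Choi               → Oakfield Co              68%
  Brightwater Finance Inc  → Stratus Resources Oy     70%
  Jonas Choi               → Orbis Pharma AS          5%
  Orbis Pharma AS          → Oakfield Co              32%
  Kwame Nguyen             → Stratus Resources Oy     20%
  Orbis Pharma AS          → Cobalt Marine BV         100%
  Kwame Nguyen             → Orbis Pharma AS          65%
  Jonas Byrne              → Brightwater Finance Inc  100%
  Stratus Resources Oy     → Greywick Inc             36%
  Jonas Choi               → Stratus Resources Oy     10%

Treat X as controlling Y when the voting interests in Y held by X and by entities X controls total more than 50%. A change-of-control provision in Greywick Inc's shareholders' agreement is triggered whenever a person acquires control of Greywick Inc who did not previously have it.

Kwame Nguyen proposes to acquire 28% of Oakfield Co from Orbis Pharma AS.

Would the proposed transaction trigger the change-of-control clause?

The purchase adds only to Kwame's holdings (Orbis's stake shrinks), so Kwame is the only person who could newly come to control Greywick.
Kwame holds 65% of Orbis, so Kwame controls Orbis.
Orbis holds 100% of Cobalt, so Kwame controls Cobalt.
In Greywick, Kwame's side holds only 44%, not > 50%.
So before the transaction, Kwame does not control Greywick.
After the purchase, Kwame holds 28% of Oakfield directly, and Orbis's stake falls to 4%.
Kwame's side now holds 4% + 28% = 32% of Oakfield, not > 50%, so Kwame still does not control Oakfield.
After the transaction, Kwame's side holds 44% of Greywick, not > 50%, so Kwame still does not control Greywick.
No new person acquires control, so the clause is not triggered.

No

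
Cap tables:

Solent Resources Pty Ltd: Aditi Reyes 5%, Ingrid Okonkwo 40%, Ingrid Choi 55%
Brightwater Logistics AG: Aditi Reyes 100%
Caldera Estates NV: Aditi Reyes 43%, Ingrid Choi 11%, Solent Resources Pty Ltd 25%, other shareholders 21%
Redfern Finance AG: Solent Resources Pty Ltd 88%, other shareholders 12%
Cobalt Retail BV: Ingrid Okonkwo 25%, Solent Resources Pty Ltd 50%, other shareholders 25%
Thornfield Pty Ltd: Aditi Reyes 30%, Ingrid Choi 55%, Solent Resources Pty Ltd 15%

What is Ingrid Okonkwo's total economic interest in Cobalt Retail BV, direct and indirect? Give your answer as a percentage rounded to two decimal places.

Ingrid Okonkwo reaches Cobalt along 2 paths.
Direct stake: 25% = 25%.
Via Solent: 40% × 50% = 20%.
Total: 25% + 20% = 45%.
Rounded: 45.00%.

45.00%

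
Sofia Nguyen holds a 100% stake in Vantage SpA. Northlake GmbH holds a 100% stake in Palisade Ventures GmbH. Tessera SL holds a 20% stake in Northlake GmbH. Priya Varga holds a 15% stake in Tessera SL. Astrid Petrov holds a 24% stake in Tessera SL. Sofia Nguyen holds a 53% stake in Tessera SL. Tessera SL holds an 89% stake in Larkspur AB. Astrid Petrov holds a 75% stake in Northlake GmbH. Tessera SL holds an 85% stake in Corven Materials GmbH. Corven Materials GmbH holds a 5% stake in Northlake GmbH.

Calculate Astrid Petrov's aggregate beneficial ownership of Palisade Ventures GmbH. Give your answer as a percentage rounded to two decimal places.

80.82%

Astrid reaches Palisade along 3 paths.
Via Tessera → Northlake: 24% × 20% × 100% = 4.8%.
Via Northlake: 75% × 100% = 75%.
Via Tessera → Corven → Northlake: 24% × 85% × 5% × 100% = 1.02%.
Total: 4.8% + 75% + 1.02% = 80.82%.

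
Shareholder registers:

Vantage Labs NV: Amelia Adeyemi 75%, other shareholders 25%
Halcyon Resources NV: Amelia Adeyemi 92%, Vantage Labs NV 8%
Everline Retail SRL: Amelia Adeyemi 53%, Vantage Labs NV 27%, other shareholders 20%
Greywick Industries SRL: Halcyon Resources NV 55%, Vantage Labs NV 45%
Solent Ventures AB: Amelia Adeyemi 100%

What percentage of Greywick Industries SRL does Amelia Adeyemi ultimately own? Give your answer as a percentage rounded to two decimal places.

Amelia reaches Greywick along 3 paths.
Via Halcyon: 92% × 55% = 50.6%.
Via Vantage → Halcyon: 75% × 8% × 55% = 3.3%.
Via Vantage: 75% × 45% = 33.75%.
Total: 50.6% + 3.3% + 33.75% = 87.65%.

87.65%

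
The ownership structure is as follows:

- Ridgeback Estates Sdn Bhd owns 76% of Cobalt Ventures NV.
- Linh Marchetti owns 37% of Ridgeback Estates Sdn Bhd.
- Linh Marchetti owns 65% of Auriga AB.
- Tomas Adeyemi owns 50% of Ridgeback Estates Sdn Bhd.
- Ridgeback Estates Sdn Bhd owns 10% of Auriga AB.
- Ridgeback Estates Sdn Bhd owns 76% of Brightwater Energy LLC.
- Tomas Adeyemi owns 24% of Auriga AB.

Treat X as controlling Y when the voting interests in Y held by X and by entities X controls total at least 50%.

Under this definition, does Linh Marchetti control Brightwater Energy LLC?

Linh holds 65% of Auriga, so Linh controls Auriga.
Neither Linh nor any entity Linh controls holds any voting interest in Brightwater.
So Linh does not control Brightwater.

No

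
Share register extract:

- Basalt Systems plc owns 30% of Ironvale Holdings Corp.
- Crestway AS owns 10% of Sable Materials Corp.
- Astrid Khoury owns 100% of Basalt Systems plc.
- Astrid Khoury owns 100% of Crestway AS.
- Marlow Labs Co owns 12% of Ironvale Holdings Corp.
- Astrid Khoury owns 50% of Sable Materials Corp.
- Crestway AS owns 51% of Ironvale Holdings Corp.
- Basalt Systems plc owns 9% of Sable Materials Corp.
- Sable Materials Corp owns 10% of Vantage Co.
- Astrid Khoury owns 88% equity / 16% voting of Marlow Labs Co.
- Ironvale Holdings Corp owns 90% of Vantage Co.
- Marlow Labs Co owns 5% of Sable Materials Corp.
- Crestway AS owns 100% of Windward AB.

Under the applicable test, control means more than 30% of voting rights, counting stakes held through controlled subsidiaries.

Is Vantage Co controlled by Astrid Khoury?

Astrid holds 100% of Basalt, so Astrid controls Basalt.
Astrid holds 100% of Crestway, so Astrid controls Crestway.
Basalt and Crestway together hold 30% + 51% = 81% of Ironvale, so Astrid controls Ironvale.
Basalt and Astrid and Crestway together hold 9% + 50% + 10% = 69% of Sable, so Astrid controls Sable.
Ironvale and Sable together hold 90% + 10% = 100% of Vantage, so Astrid controls Vantage.

Yes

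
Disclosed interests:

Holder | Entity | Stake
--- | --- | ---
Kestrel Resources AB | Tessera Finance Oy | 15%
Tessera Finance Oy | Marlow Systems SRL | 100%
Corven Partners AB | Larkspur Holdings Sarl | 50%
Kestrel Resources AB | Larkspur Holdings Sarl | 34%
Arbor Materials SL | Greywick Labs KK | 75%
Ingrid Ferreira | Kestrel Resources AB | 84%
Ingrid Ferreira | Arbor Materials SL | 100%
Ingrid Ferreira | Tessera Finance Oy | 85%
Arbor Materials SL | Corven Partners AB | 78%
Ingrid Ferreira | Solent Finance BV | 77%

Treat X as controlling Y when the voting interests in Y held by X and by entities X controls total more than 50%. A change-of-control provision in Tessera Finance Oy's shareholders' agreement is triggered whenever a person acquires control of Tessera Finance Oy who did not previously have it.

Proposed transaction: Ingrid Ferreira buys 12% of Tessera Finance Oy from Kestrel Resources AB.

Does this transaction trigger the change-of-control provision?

The purchase adds only to Ingrid's holdings (Kestrel's stake shrinks), so Ingrid is the only person who could newly come to control Tessera.
Ingrid holds 84% of Kestrel, so Ingrid controls Kestrel.
Ingrid and Kestrel together hold 85% + 15% = 100% of Tessera, so Ingrid controls Tessera.
So Ingrid already controls Tessera before the transaction.
After the purchase, Ingrid's direct stake in Tessera rises to 85% + 12% = 97%, and Kestrel's stake falls to 3%.
Ingrid controlled Tessera already, so this is not a new person acquiring control; every other person's position is unchanged or reduced.
No new person acquires control, so the clause is not triggered.

No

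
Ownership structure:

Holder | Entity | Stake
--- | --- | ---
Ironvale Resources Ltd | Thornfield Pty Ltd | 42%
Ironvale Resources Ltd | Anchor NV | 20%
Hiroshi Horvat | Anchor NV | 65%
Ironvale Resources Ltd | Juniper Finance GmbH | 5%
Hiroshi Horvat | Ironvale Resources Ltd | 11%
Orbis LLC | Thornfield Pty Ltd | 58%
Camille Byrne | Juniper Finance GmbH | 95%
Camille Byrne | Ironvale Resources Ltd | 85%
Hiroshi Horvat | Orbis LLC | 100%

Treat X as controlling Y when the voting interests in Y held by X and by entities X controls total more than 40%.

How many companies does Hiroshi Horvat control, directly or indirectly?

3

Hiroshi holds 65% of Anchor, so Hiroshi controls Anchor.
Hiroshi holds 100% of Orbis, so Hiroshi controls Orbis.
Orbis holds 58% of Thornfield, so Hiroshi controls Thornfield.
No other company's threshold is met.
Hiroshi controls 3 companies.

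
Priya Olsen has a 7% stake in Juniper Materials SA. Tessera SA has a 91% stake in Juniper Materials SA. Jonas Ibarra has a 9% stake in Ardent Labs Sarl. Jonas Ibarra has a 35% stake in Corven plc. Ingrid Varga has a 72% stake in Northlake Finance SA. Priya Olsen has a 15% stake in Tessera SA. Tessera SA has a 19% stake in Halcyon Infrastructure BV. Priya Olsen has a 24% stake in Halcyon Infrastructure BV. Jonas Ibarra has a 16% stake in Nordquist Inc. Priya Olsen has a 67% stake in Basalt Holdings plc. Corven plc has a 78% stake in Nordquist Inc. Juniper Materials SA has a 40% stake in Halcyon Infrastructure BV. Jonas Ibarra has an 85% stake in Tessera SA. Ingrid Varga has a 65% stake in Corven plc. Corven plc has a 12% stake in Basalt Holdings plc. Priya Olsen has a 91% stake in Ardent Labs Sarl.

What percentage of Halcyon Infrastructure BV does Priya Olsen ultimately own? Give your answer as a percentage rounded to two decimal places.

Priya reaches Halcyon along 4 paths.
Direct stake: 24% = 24%.
Via Tessera: 15% × 19% = 2.85%.
Via Tessera → Juniper: 15% × 91% × 40% = 5.46%.
Via Juniper: 7% × 40% = 2.8%.
Total: 24% + 2.85% + 5.46% + 2.8% = 35.11%.

35.11%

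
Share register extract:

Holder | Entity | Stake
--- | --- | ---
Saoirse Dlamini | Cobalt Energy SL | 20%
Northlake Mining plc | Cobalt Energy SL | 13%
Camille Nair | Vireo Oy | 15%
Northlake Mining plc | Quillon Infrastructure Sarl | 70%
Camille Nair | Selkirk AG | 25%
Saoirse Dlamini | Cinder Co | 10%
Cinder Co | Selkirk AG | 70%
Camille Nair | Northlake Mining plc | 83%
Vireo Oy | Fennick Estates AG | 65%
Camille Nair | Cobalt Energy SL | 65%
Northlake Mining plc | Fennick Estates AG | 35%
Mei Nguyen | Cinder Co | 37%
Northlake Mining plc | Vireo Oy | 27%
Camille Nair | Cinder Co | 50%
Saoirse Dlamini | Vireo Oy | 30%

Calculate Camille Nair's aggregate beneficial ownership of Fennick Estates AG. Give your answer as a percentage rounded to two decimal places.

Camille reaches Fennick along 3 paths.
Via Vireo: 15% × 65% = 9.75%.
Via Northlake → Vireo: 83% × 27% × 65% = 14.5665%.
Via Northlake: 83% × 35% = 29.05%.
Total: 9.75% + 14.5665% + 29.05% = 53.3665%.
Rounded: 53.37%.

53.37%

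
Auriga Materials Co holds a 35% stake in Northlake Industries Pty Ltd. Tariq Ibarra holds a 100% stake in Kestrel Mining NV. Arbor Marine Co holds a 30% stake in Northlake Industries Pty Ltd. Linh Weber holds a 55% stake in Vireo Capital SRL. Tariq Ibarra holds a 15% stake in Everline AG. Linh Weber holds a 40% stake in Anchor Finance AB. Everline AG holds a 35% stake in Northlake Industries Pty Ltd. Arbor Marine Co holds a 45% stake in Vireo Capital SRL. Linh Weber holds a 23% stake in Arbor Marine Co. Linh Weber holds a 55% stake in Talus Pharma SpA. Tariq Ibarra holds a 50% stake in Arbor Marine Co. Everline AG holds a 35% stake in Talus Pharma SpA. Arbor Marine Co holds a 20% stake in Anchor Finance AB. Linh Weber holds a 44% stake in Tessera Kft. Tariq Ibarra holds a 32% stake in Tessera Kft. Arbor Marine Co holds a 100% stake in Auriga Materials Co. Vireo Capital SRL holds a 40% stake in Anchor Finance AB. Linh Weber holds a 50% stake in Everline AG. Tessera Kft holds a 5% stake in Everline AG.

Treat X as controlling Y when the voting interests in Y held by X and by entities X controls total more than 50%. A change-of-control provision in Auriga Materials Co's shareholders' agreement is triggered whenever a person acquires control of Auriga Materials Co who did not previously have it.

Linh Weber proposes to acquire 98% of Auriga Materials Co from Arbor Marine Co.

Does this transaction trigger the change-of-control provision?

Yes

The purchase adds only to Linh's holdings (Arbor's stake shrinks), so Linh is the only person who could newly come to control Auriga.
Linh holds 55% of Vireo, so Linh controls Vireo.
Linh and Vireo together hold 40% + 40% = 80% of Anchor, so Linh controls Anchor.
Linh holds 55% of Talus, so Linh controls Talus.
Neither Linh nor any entity Linh controls holds any voting interest in Auriga.
So before the transaction, Linh does not control Auriga.
After the purchase, Linh holds 98% of Auriga directly, and Arbor's stake falls to 2%.
Linh holds 98% of Auriga, so Linh controls Auriga.
Linh did not control Auriga before and does after, so the clause is triggered.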